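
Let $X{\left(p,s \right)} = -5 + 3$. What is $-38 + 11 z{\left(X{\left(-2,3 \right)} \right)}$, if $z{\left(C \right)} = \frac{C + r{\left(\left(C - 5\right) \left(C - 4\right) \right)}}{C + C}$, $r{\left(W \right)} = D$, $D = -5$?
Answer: $- \frac{75}{4} \approx -18.75$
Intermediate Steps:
$r{\left(W \right)} = -5$
$X{\left(p,s \right)} = -2$
$z{\left(C \right)} = \frac{-5 + C}{2 C}$ ($z{\left(C \right)} = \frac{C - 5}{C + C} = \frac{-5 + C}{2 C}$)
$-38 + 11 z{\left(X{\left(-2,3 \right)} \right)} = -38 + 11 \frac{-5 - 2}{2 \left(-2\right)} = -38 + 11 \cdot \frac{1}{2} \left(- \frac{1}{2}\right) \left(-7\right) = -38 + 11 \cdot \frac{7}{4} = -38 + \frac{77}{4} = - \frac{75}{4}$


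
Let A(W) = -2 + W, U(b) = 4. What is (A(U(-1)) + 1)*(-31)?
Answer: -93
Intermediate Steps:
(A(U(-1)) + 1)*(-31) = ((-2 + 4) + 1)*(-31) = (2 + 1)*(-31) = 3*(-31) = -93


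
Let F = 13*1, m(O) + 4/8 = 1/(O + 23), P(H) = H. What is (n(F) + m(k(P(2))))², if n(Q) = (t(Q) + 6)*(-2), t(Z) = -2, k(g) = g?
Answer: 178929/2500 ≈ 71.572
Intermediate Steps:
m(O) = -½ + 1/(23 + O) (m(O) = -½ + 1/(O + 23) = -½ + 1/(23 + O))
F = 13
n(Q) = -8 (n(Q) = (-2 + 6)*(-2) = 4*(-2) = -8)
(n(F) + m(k(P(2))))² = (-8 + (-21 - 1*2)/(2*(23 + 2)))² = (-8 + (½)*(-21 - 2)/25)² = (-8 + (½)*(1/25)*(-23))² = (-8 - 23/50)² = (-423/50)² = 178929/2500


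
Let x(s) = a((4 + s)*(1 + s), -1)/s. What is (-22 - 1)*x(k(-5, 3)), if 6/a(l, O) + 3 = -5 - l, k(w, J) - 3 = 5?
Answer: 69/464 ≈ 0.14871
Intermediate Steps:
k(w, J) = 8 (k(w, J) = 3 + 5 = 8)
a(l, O) = 6/(-8 - l) (a(l, O) = 6/(-3 + (-5 - l)) = 6/(-8 - l))
x(s) = -6/(s*(8 + (1 + s)*(4 + s))) (x(s) = (-6/(8 + (4 + s)*(1 + s)))/s = (-6/(8 + (1 + s)*(4 + s)))/s = -6/(s*(8 + (1 + s)*(4 + s))))
(-22 - 1)*x(k(-5, 3)) = (-22 - 1)*(-6/(8*(12 + 8² + 5*8))) = -(-138)/(8*(12 + 64 + 40)) = -(-138)/(8*116) = -23*(-3/464) = 69/464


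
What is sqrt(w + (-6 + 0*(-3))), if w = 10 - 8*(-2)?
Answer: 2*sqrt(5) ≈ 4.4721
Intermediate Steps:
w = 26 (w = 10 + 16 = 26)
sqrt(w + (-6 + 0*(-3))) = sqrt(26 + (-6 + 0*(-3))) = sqrt(26 + (-6 + 0)) = sqrt(26 - 6) = sqrt(20) = 2*sqrt(5)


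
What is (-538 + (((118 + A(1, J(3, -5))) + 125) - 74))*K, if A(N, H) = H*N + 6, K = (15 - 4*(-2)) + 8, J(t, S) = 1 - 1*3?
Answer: -11315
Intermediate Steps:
J(t, S) = -2 (J(t, S) = 1 - 3 = -2)
K = 31 (K = (15 + 8) + 8 = 23 + 8 = 31)
A(N, H) = 6 + H*N
(-538 + (((118 + A(1, J(3, -5))) + 125) - 74))*K = (-538 + (((118 + (6 - 2*1)) + 125) - 74))*31 = (-538 + (((118 + (6 - 2)) + 125) - 74))*31 = (-538 + (((118 + 4) + 125) - 74))*31 = (-538 + ((122 + 125) - 74))*31 = (-538 + (247 - 74))*31 = (-538 + 173)*31 = -365*31 = -11315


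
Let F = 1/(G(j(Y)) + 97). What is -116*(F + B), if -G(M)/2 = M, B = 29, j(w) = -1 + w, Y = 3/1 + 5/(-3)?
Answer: -972544/289 ≈ -3365.2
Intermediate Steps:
Y = 4/3 (Y = 3*1 + 5*(-1/3) = 3 - 5/3 = 4/3 ≈ 1.3333)
G(M) = -2*M
F = 3/289 (F = 1/(-2*(-1 + 4/3) + 97) = 1/(-2*1/3 + 97) = 1/(-2/3 + 97) = 1/(289/3) = 3/289 ≈ 0.010381)
-116*(F + B) = -116*(3/289 + 29) = -116*8384/289 = -972544/289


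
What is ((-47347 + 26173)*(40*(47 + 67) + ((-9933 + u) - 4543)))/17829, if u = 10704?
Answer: -5561704/5943 ≈ -935.84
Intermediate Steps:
((-47347 + 26173)*(40*(47 + 67) + ((-9933 + u) - 4543)))/17829 = ((-47347 + 26173)*(40*(47 + 67) + ((-9933 + 10704) - 4543)))/17829 = -21174*(40*114 + (771 - 4543))*(1/17829) = -21174*(4560 - 3772)*(1/17829) = -21174*788*(1/17829) = -16685112*1/17829 = -5561704/5943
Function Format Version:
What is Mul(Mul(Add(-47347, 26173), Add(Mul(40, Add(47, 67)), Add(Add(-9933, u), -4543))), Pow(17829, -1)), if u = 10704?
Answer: Rational(-5561704, 5943) ≈ -935.84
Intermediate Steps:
Mul(Mul(Add(-47347, 26173), Add(Mul(40, Add(47, 67)), Add(Add(-9933, u), -4543))), Pow(17829, -1)) = Mul(Mul(Add(-47347, 26173), Add(Mul(40, Add(47, 67)), Add(Add(-9933, 10704), -4543))), Pow(17829, -1)) = Mul(Mul(-21174, Add(Mul(40, 114), Add(771, -4543))), Rational(1, 17829)) = Mul(Mul(-21174, Add(4560, -3772)), Rational(1, 17829)) = Mul(Mul(-21174, 788), Rational(1, 17829)) = Mul(-16685112, Rational(1, 17829)) = Rational(-5561704, 5943)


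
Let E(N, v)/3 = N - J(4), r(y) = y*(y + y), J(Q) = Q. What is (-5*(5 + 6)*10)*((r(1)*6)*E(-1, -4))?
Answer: 99000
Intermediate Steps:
r(y) = 2*y² (r(y) = y*(2*y) = 2*y²)
E(N, v) = -12 + 3*N (E(N, v) = 3*(N - 1*4) = 3*(N - 4) = 3*(-4 + N) = -12 + 3*N)
(-5*(5 + 6)*10)*((r(1)*6)*E(-1, -4)) = (-5*(5 + 6)*10)*(((2*1²)*6)*(-12 + 3*(-1))) = (-5*11*10)*(((2*1)*6)*(-12 - 3)) = (-55*10)*((2*6)*(-15)) = -6600*(-15) = -550*(-180) = 99000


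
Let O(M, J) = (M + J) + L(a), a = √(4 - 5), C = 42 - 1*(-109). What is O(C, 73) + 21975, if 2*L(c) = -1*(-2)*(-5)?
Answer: 22194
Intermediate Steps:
C = 151 (C = 42 + 109 = 151)
a = I (a = √(-1) = I ≈ 1.0*I)
L(c) = -5 (L(c) = (-1*(-2)*(-5))/2 = (2*(-5))/2 = (½)*(-10) = -5)
O(M, J) = -5 + J + M (O(M, J) = (M + J) - 5 = (J + M) - 5 = -5 + J + M)
O(C, 73) + 21975 = (-5 + 73 + 151) + 21975 = 219 + 21975 = 22194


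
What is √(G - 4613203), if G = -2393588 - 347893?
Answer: 2*I*√1838671 ≈ 2712.0*I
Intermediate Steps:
G = -2741481
√(G - 4613203) = √(-2741481 - 4613203) = √(-7354684) = 2*I*√1838671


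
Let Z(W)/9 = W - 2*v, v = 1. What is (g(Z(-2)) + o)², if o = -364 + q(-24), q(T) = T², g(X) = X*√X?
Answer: -1712 - 91584*I ≈ -1712.0 - 91584.0*I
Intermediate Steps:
Z(W) = -18 + 9*W (Z(W) = 9*(W - 2*1) = 9*(W - 2) = 9*(-2 + W) = -18 + 9*W)
g(X) = X^(3/2)
o = 212 (o = -364 + (-24)² = -364 + 576 = 212)
(g(Z(-2)) + o)² = ((-18 + 9*(-2))^(3/2) + 212)² = ((-18 - 18)^(3/2) + 212)² = ((-36)^(3/2) + 212)² = (-216*I + 212)² = (212 - 216*I)²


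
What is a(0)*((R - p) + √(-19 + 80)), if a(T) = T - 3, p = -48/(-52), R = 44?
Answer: -1680/13 - 3*√61 ≈ -152.66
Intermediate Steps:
p = 12/13 (p = -48*(-1/52) = 12/13 ≈ 0.92308)
a(T) = -3 + T
a(0)*((R - p) + √(-19 + 80)) = (-3 + 0)*((44 - 1*12/13) + √(-19 + 80)) = -3*((44 - 12/13) + √61) = -3*(560/13 + √61) = -1680/13 - 3*√61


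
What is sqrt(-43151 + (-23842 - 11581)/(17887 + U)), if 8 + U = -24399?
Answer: I*sqrt(458533828110)/3260 ≈ 207.72*I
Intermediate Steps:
U = -24407 (U = -8 - 24399 = -24407)
sqrt(-43151 + (-23842 - 11581)/(17887 + U)) = sqrt(-43151 + (-23842 - 11581)/(17887 - 24407)) = sqrt(-43151 - 35423/(-6520)) = sqrt(-43151 - 35423*(-1/6520)) = sqrt(-43151 + 35423/6520) = sqrt(-281309097/6520) = I*sqrt(458533828110)/3260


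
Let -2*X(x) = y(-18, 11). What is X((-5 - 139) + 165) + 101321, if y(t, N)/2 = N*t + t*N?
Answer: 101717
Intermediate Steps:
y(t, N) = 4*N*t (y(t, N) = 2*(N*t + t*N) = 2*(N*t + N*t) = 2*(2*N*t) = 4*N*t)
X(x) = 396 (X(x) = -2*11*(-18) = -1/2*(-792) = 396)
X((-5 - 139) + 165) + 101321 = 396 + 101321 = 101717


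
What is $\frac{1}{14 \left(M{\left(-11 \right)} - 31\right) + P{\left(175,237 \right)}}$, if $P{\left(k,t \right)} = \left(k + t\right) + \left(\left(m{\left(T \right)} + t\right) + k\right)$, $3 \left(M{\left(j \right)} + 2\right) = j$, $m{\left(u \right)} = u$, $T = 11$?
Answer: $\frac{3}{965} \approx 0.0031088$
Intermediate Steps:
$M{\left(j \right)} = -2 + \frac{j}{3}$
$P{\left(k,t \right)} = 11 + 2 k + 2 t$ ($P{\left(k,t \right)} = \left(k + t\right) + \left(\left(11 + t\right) + k\right) = \left(k + t\right) + \left(11 + k + t\right) = 11 + 2 k + 2 t$)
$\frac{1}{14 \left(M{\left(-11 \right)} - 31\right) + P{\left(175,237 \right)}} = \frac{1}{14 \left(\left(-2 + \frac{1}{3} \left(-11\right)\right) - 31\right) + \left(11 + 2 \cdot 175 + 2 \cdot 237\right)} = \frac{1}{14 \left(\left(-2 - \frac{11}{3}\right) - 31\right) + \left(11 + 350 + 474\right)} = \frac{1}{14 \left(- \frac{17}{3} - 31\right) + 835} = \frac{1}{14 \left(- \frac{110}{3}\right) + 835} = \frac{1}{- \frac{1540}{3} + 835} = \frac{1}{\frac{965}{3}} = \frac{3}{965}$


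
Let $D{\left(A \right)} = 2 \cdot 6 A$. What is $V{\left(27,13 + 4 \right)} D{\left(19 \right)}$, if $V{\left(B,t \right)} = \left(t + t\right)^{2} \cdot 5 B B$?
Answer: $960705360$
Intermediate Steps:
$D{\left(A \right)} = 12 A$
$V{\left(B,t \right)} = 20 B^{2} t^{2}$ ($V{\left(B,t \right)} = \left(2 t\right)^{2} \cdot 5 B^{2} = 4 t^{2} \cdot 5 B^{2} = 20 B^{2} t^{2}$)
$V{\left(27,13 + 4 \right)} D{\left(19 \right)} = 20 \cdot 27^{2} \left(13 + 4\right)^{2} \cdot 12 \cdot 19 = 20 \cdot 729 \cdot 17^{2} \cdot 228 = 20 \cdot 729 \cdot 289 \cdot 228 = 4213620 \cdot 228 = 960705360$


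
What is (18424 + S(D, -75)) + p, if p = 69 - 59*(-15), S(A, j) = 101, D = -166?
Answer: 19479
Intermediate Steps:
p = 954 (p = 69 + 885 = 954)
(18424 + S(D, -75)) + p = (18424 + 101) + 954 = 18525 + 954 = 19479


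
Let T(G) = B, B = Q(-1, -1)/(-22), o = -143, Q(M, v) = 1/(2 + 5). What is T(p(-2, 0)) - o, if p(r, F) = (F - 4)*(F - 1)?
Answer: 22021/154 ≈ 142.99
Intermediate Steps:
Q(M, v) = 1/7
p(r, F) = (-1 + F)*(-4 + F) (p(r, F) = (-4 + F)*(-1 + F) = (-1 + F)*(-4 + F))
B = -1/154 (B = (1/7)/(-22) = (1/7)*(-1/22) = -1/154 ≈ -0.0064935)
T(G) = -1/154
T(p(-2, 0)) - o = -1/154 - 1*(-143) = -1/154 + 143 = 22021/154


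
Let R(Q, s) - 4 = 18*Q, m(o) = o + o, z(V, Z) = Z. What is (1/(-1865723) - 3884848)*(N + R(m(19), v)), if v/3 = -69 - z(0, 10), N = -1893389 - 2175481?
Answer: 29486387623595389110/1865723 ≈ 1.5804e+13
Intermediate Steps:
N = -4068870
v = -237 (v = 3*(-69 - 1*10) = 3*(-69 - 10) = 3*(-79) = -237)
m(o) = 2*o
R(Q, s) = 4 + 18*Q
(1/(-1865723) - 3884848)*(N + R(m(19), v)) = (1/(-1865723) - 3884848)*(-4068870 + (4 + 18*(2*19))) = (-1/1865723 - 3884848)*(-4068870 + (4 + 18*38)) = -7248050265105*(-4068870 + (4 + 684))/1865723 = -7248050265105*(-4068870 + 688)/1865723 = -7248050265105/1865723*(-4068182) = 29486387623595389110/1865723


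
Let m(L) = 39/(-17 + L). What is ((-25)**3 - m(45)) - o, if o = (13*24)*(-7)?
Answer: -376387/28 ≈ -13442.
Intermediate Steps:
o = -2184 (o = 312*(-7) = -2184)
((-25)**3 - m(45)) - o = ((-25)**3 - 39/(-17 + 45)) - 1*(-2184) = (-15625 - 39/28) + 2184 = -437539/28 + 2184 = -376387/28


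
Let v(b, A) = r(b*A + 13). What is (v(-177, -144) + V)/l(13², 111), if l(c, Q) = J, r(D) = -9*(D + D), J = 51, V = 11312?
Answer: -447706/51 ≈ -8778.5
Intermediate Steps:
r(D) = -18*D
l(c, Q) = 51
v(b, A) = -234 - 18*A*b (v(b, A) = -18*(b*A + 13) = -18*(A*b + 13) = -18*(13 + A*b) = -234 - 18*A*b)
(v(-177, -144) + V)/l(13², 111) = ((-234 - 18*(-144)*(-177)) + 11312)/51 = ((-234 - 458784) + 11312)*(1/51) = (-459018 + 11312)*(1/51) = -447706*1/51 = -447706/51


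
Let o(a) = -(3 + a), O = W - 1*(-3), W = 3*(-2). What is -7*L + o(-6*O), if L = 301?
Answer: -2128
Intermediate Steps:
W = -6
O = -3 (O = -6 - 1*(-3) = -6 + 3 = -3)
o(a) = -3 - a
-7*L + o(-6*O) = -7*301 + (-3 - (-6)*(-3)) = -2107 + (-3 - 1*18) = -2107 + (-3 - 18) = -2107 - 21 = -2128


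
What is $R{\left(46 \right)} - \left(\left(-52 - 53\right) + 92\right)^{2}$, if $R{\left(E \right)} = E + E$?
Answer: $-77$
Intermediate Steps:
$R{\left(E \right)} = 2 E$
$R{\left(46 \right)} - \left(\left(-52 - 53\right) + 92\right)^{2} = 2 \cdot 46 - \left(\left(-52 - 53\right) + 92\right)^{2} = 92 - \left(-105 + 92\right)^{2} = 92 - \left(-13\right)^{2} = 92 - 169 = -77$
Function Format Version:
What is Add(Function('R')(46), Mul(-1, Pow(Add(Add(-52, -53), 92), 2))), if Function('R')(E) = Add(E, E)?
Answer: -77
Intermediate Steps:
Function('R')(E) = Mul(2, E)
Add(Function('R')(46), Mul(-1, Pow(Add(Add(-52, -53), 92), 2))) = Add(Mul(2, 46), Mul(-1, Pow(Add(Add(-52, -53), 92), 2))) = Add(92, Mul(-1, Pow(Add(-105, 92), 2))) = Add(92, Mul(-1, Pow(-13, 2))) = Add(92, Mul(-1, 169)) = Add(92, -169) = -77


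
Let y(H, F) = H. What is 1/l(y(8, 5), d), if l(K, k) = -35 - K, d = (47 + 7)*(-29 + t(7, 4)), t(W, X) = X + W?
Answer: -1/43 ≈ -0.023256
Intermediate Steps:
t(W, X) = W + X
d = -972 (d = (47 + 7)*(-29 + (7 + 4)) = 54*(-29 + 11) = 54*(-18) = -972)
1/l(y(8, 5), d) = 1/(-35 - 1*8) = 1/(-35 - 8) = 1/(-43) = -1/43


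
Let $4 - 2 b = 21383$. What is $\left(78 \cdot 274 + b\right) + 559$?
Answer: $\frac{22483}{2} \approx 11242.0$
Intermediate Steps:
$b = - \frac{21379}{2}$ ($b = 2 - \frac{21383}{2} = - \frac{21379}{2} \approx -10690.0$)
$\left(78 \cdot 274 + b\right) + 559 = \left(78 \cdot 274 - \frac{21379}{2}\right) + 559 = \left(21372 - \frac{21379}{2}\right) + 559 = \frac{21365}{2} + 559 = \frac{22483}{2}$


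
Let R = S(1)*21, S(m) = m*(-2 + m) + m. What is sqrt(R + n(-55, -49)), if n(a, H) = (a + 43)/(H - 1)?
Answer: sqrt(6)/5 ≈ 0.48990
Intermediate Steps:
n(a, H) = (43 + a)/(-1 + H)
S(m) = m + m*(-2 + m)
R = 0 (R = (1*(-1 + 1))*21 = (1*0)*21 = 0*21 = 0)
sqrt(R + n(-55, -49)) = sqrt(0 + (43 - 55)/(-1 - 49)) = sqrt(0 - 12/(-50)) = sqrt(0 - 1/50*(-12)) = sqrt(0 + 6/25) = sqrt(6/25) = sqrt(6)/5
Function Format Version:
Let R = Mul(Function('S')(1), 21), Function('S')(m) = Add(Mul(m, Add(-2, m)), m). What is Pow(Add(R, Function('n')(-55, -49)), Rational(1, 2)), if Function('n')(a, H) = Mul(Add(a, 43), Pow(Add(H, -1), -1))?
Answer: Mul(Rational(1, 5), Pow(6, Rational(1, 2))) ≈ 0.48990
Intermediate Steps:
Function('n')(a, H) = Mul(Pow(Add(-1, H), -1), Add(43, a)) (Function('n')(a, H) = Mul(Add(43, a), Pow(Add(-1, H), -1)) = Mul(Pow(Add(-1, H), -1), Add(43, a)))
Function('S')(m) = Add(m, Mul(m, Add(-2, m)))
R = 0 (R = Mul(Mul(1, Add(-1, 1)), 21) = Mul(Mul(1, 0), 21) = Mul(0, 21) = 0)
Pow(Add(R, Function('n')(-55, -49)), Rational(1, 2)) = Pow(Add(0, Mul(Pow(Add(-1, -49), -1), Add(43, -55))), Rational(1, 2)) = Pow(Add(0, Mul(Pow(-50, -1), -12)), Rational(1, 2)) = Pow(Add(0, Mul(Rational(-1, 50), -12)), Rational(1, 2)) = Pow(Add(0, Rational(6, 25)), Rational(1, 2)) = Pow(Rational(6, 25), Rational(1, 2)) = Mul(Rational(1, 5), Pow(6, Rational(1, 2)))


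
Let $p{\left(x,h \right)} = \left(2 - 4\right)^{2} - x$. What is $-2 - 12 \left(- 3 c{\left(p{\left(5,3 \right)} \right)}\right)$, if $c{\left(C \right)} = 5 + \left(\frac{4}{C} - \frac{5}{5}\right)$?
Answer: $-2$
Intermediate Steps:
$p{\left(x,h \right)} = 4 - x$ ($p{\left(x,h \right)} = \left(-2\right)^{2} - x = 4 - x$)
$c{\left(C \right)} = 4 + \frac{4}{C}$ ($c{\left(C \right)} = 5 + \left(\frac{4}{C} - 1\right) = 5 - \left(1 - \frac{4}{C}\right) = 4 + \frac{4}{C}$)
$-2 - 12 \left(- 3 c{\left(p{\left(5,3 \right)} \right)}\right) = -2 - 12 \left(- 3 \left(4 + \frac{4}{4 - 5}\right)\right) = -2 - 12 \left(- 3 \left(4 + \frac{4}{-1}\right)\right) = -2 - 12 \left(- 3 \left(4 + 4 \left(-1\right)\right)\right) = -2 - 12 \left(- 3 \left(4 - 4\right)\right) = -2 - 12 \left(\left(-3\right) 0\right) = -2 - 0 = -2 + 0 = -2$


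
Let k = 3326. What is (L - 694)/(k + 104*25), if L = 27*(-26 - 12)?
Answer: -860/2963 ≈ -0.29025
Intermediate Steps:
L = -1026 (L = 27*(-38) = -1026)
(L - 694)/(k + 104*25) = (-1026 - 694)/(3326 + 104*25) = -1720/(3326 + 2600) = -1720/5926 = -1720*1/5926 = -860/2963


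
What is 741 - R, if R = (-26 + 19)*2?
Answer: 755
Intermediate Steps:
R = -14 (R = -7*2 = -14)
741 - R = 741 - 1*(-14) = 741 + 14 = 755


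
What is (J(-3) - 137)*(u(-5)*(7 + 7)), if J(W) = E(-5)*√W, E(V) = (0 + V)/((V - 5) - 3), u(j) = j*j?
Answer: -47950 + 1750*I*√3/13 ≈ -47950.0 + 233.16*I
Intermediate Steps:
u(j) = j²
E(V) = V/(-8 + V) (E(V) = V/((-5 + V) - 3) = V/(-8 + V))
J(W) = 5*√W/13 (J(W) = (-5/(-8 - 5))*√W = (-5/(-13))*√W = (-5*(-1/13))*√W = 5*√W/13)
(J(-3) - 137)*(u(-5)*(7 + 7)) = (5*√(-3)/13 - 137)*((-5)²*(7 + 7)) = (5*(I*√3)/13 - 137)*(25*14) = (5*I*√3/13 - 137)*350 = (-137 + 5*I*√3/13)*350 = -47950 + 1750*I*√3/13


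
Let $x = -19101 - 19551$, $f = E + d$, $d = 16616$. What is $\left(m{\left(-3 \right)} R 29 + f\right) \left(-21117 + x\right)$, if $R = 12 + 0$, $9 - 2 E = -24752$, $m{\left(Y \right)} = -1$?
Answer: $- \frac{3424584393}{2} \approx -1.7123 \cdot 10^{9}$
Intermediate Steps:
$E = \frac{24761}{2}$ ($E = \frac{9}{2} - -12376 = \frac{9}{2} + 12376 = \frac{24761}{2} \approx 12381.0$)
$R = 12$
$f = \frac{57993}{2}$ ($f = \frac{24761}{2} + 16616 = \frac{57993}{2} \approx 28997.0$)
$x = -38652$
$\left(m{\left(-3 \right)} R 29 + f\right) \left(-21117 + x\right) = \left(\left(-1\right) 12 \cdot 29 + \frac{57993}{2}\right) \left(-21117 - 38652\right) = \left(\left(-12\right) 29 + \frac{57993}{2}\right) \left(-59769\right) = \left(-348 + \frac{57993}{2}\right) \left(-59769\right) = \frac{57297}{2} \left(-59769\right) = - \frac{3424584393}{2}$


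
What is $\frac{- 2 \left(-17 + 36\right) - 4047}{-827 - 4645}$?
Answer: $\frac{215}{288} \approx 0.74653$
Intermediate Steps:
$\frac{- 2 \left(-17 + 36\right) - 4047}{-827 - 4645} = \frac{\left(-2\right) 19 - 4047}{-5472} = \left(-38 - 4047\right) \left(- \frac{1}{5472}\right) = \left(-4085\right) \left(- \frac{1}{5472}\right) = \frac{215}{288}$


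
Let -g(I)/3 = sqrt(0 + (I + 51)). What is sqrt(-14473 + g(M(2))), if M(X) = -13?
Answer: sqrt(-14473 - 3*sqrt(38)) ≈ 120.38*I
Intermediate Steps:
g(I) = -3*sqrt(51 + I) (g(I) = -3*sqrt(0 + (I + 51)) = -3*sqrt(0 + (51 + I)) = -3*sqrt(51 + I))
sqrt(-14473 + g(M(2))) = sqrt(-14473 - 3*sqrt(51 - 13)) = sqrt(-14473 - 3*sqrt(38))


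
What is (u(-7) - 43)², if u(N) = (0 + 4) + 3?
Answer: 1296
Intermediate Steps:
u(N) = 7 (u(N) = 4 + 3 = 7)
(u(-7) - 43)² = (7 - 43)² = (-36)² = 1296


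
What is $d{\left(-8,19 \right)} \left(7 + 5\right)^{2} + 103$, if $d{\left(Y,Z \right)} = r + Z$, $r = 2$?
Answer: $3127$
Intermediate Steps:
$d{\left(Y,Z \right)} = 2 + Z$
$d{\left(-8,19 \right)} \left(7 + 5\right)^{2} + 103 = \left(2 + 19\right) \left(7 + 5\right)^{2} + 103 = 21 \cdot 12^{2} + 103 = 21 \cdot 144 + 103 = 3024 + 103 = 3127$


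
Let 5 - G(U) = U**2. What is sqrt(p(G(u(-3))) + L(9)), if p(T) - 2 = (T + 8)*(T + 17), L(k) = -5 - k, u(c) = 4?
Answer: I*sqrt(30) ≈ 5.4772*I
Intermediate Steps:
G(U) = 5 - U**2
p(T) = 2 + (8 + T)*(17 + T) (p(T) = 2 + (T + 8)*(T + 17) = 2 + (8 + T)*(17 + T))
sqrt(p(G(u(-3))) + L(9)) = sqrt((138 + (5 - 1*4**2)**2 + 25*(5 - 1*4**2)) + (-5 - 1*9)) = sqrt((138 + (5 - 1*16)**2 + 25*(5 - 1*16)) + (-5 - 9)) = sqrt((138 + (5 - 16)**2 + 25*(5 - 16)) - 14) = sqrt((138 + (-11)**2 + 25*(-11)) - 14) = sqrt((138 + 121 - 275) - 14) = sqrt(-16 - 14) = sqrt(-30) = I*sqrt(30)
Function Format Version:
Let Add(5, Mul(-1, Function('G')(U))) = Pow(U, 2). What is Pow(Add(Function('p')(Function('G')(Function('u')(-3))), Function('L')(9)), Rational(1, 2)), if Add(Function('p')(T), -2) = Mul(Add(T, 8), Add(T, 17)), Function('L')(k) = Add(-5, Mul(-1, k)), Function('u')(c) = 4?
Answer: Mul(I, Pow(30, Rational(1, 2))) ≈ Mul(5.4772, I)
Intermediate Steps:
Function('G')(U) = Add(5, Mul(-1, Pow(U, 2)))
Function('p')(T) = Add(2, Mul(Add(8, T), Add(17, T))) (Function('p')(T) = Add(2, Mul(Add(T, 8), Add(T, 17))) = Add(2, Mul(Add(8, T), Add(17, T))))
Pow(Add(Function('p')(Function('G')(Function('u')(-3))), Function('L')(9)), Rational(1, 2)) = Pow(Add(Add(138, Pow(Add(5, Mul(-1, Pow(4, 2))), 2), Mul(25, Add(5, Mul(-1, Pow(4, 2))))), Add(-5, Mul(-1, 9))), Rational(1, 2)) = Pow(Add(Add(138, Pow(Add(5, Mul(-1, 16)), 2), Mul(25, Add(5, Mul(-1, 16)))), Add(-5, -9)), Rational(1, 2)) = Pow(Add(Add(138, Pow(Add(5, -16), 2), Mul(25, Add(5, -16))), -14), Rational(1, 2)) = Pow(Add(Add(138, Pow(-11, 2), Mul(25, -11)), -14), Rational(1, 2)) = Pow(Add(Add(138, 121, -275), -14), Rational(1, 2)) = Pow(Add(-16, -14), Rational(1, 2)) = Pow(-30, Rational(1, 2)) = Mul(I, Pow(30, Rational(1, 2)))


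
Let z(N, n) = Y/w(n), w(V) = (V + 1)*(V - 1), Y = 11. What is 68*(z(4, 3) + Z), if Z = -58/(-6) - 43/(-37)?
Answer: 184229/222 ≈ 829.86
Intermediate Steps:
w(V) = (1 + V)*(-1 + V)
z(N, n) = 11/(-1 + n²)
Z = 1202/111 (Z = -58*(-⅙) - 43*(-1/37) = 29/3 + 43/37 = 1202/111 ≈ 10.829)
68*(z(4, 3) + Z) = 68*(11/(-1 + 3²) + 1202/111) = 68*(11/(-1 + 9) + 1202/111) = 68*(11/8 + 1202/111) = 68*(10837/888) = 184229/222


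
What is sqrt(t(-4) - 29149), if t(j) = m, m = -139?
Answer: 2*I*sqrt(7322) ≈ 171.14*I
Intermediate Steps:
t(j) = -139
sqrt(t(-4) - 29149) = sqrt(-139 - 29149) = sqrt(-29288) = 2*I*sqrt(7322)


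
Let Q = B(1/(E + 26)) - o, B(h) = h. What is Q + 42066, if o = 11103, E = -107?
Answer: 2508002/81 ≈ 30963.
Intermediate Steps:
Q = -899344/81 (Q = 1/(-107 + 26) - 1*11103 = 1/(-81) - 11103 = -1/81 - 11103 = -899344/81 ≈ -11103.)
Q + 42066 = -899344/81 + 42066 = 2508002/81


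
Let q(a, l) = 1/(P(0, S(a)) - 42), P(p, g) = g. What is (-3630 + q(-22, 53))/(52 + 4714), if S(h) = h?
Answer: -232321/305024 ≈ -0.76165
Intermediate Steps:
q(a, l) = 1/(-42 + a) (q(a, l) = 1/(a - 42) = 1/(-42 + a))
(-3630 + q(-22, 53))/(52 + 4714) = (-3630 + 1/(-42 - 22))/(52 + 4714) = (-3630 + 1/(-64))/4766 = (-3630 - 1/64)*(1/4766) = -232321/64*1/4766 = -232321/305024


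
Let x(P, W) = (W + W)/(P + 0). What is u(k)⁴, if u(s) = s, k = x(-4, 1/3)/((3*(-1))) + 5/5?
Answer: 130321/104976 ≈ 1.2414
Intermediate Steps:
x(P, W) = 2*W/P (x(P, W) = (2*W)/P = 2*W/P)
k = 19/18 (k = (2/(3*(-4)))/((3*(-1))) + 5/5 = (2*(⅓)*(-¼))/(-3) + 5*(⅕) = -⅙*(-⅓) + 1 = 1/18 + 1 = 19/18 ≈ 1.0556)
u(k)⁴ = (19/18)⁴ = 130321/104976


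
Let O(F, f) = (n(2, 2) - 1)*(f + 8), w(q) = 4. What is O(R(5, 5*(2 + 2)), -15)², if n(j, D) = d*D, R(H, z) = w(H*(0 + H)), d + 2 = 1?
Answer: 441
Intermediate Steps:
d = -1 (d = -2 + 1 = -1)
R(H, z) = 4
n(j, D) = -D
O(F, f) = -24 - 3*f (O(F, f) = (-1*2 - 1)*(f + 8) = (-2 - 1)*(8 + f) = -3*(8 + f) = -24 - 3*f)
O(R(5, 5*(2 + 2)), -15)² = (-24 - 3*(-15))² = (-24 + 45)² = 21² = 441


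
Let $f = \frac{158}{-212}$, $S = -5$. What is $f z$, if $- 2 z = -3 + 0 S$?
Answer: $- \frac{237}{212} \approx -1.1179$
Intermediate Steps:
$f = - \frac{79}{106}$ ($f = 158 \left(- \frac{1}{212}\right) = - \frac{79}{106} \approx -0.74528$)
$z = \frac{3}{2}$ ($z = - \frac{-3 + 0 \left(-5\right)}{2} = - \frac{-3 + 0}{2} = \left(- \frac{1}{2}\right) \left(-3\right) = \frac{3}{2} \approx 1.5$)
$f z = \left(- \frac{79}{106}\right) \frac{3}{2} = - \frac{237}{212}$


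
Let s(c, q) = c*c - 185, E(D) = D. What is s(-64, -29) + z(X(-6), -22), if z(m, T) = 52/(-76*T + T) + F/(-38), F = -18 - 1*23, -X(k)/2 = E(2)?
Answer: 122644663/31350 ≈ 3912.1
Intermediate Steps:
X(k) = -4 (X(k) = -2*2 = -4)
F = -41 (F = -18 - 23 = -41)
s(c, q) = -185 + c**2 (s(c, q) = c**2 - 185 = -185 + c**2)
z(m, T) = 41/38 - 52/(75*T) (z(m, T) = 52/(-76*T + T) - 41/(-38) = 52/((-75*T)) - 41*(-1/38) = 52*(-1/(75*T)) + 41/38 = -52/(75*T) + 41/38 = 41/38 - 52/(75*T))
s(-64, -29) + z(X(-6), -22) = (-185 + (-64)**2) + (1/2850)*(-1976 + 3075*(-22))/(-22) = (-185 + 4096) + (1/2850)*(-1/22)*(-1976 - 67650) = 3911 + (1/2850)*(-1/22)*(-69626) = 3911 + 34813/31350 = 122644663/31350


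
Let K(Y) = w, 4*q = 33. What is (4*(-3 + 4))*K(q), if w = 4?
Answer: 16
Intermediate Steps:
q = 33/4 (q = (¼)*33 = 33/4 ≈ 8.2500)
K(Y) = 4
(4*(-3 + 4))*K(q) = (4*(-3 + 4))*4 = (4*1)*4 = 4*4 = 16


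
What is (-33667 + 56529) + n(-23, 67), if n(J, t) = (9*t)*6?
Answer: 26480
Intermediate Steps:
n(J, t) = 54*t
(-33667 + 56529) + n(-23, 67) = (-33667 + 56529) + 54*67 = 22862 + 3618 = 26480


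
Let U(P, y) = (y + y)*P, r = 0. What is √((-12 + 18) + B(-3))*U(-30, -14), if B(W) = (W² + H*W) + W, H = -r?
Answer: 1680*√3 ≈ 2909.8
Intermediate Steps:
U(P, y) = 2*P*y (U(P, y) = (2*y)*P = 2*P*y)
H = 0 (H = -1*0 = 0)
B(W) = W + W² (B(W) = (W² + 0*W) + W = (W² + 0) + W = W² + W = W + W²)
√((-12 + 18) + B(-3))*U(-30, -14) = √((-12 + 18) - 3*(1 - 3))*(2*(-30)*(-14)) = √(6 - 3*(-2))*840 = √(6 + 6)*840 = √12*840 = (2*√3)*840 = 1680*√3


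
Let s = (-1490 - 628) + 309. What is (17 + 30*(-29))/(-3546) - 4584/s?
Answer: 659183/237582 ≈ 2.7745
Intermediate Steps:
s = -1809 (s = -2118 + 309 = -1809)
(17 + 30*(-29))/(-3546) - 4584/s = (17 + 30*(-29))/(-3546) - 4584/(-1809) = (17 - 870)*(-1/3546) - 4584*(-1/1809) = -853*(-1/3546) + 1528/603 = 853/3546 + 1528/603 = 659183/237582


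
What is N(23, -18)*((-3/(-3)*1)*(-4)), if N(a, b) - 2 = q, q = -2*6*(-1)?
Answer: -56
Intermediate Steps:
q = 12 (q = -12*(-1) = 12)
N(a, b) = 14 (N(a, b) = 2 + 12 = 14)
N(23, -18)*((-3/(-3)*1)*(-4)) = 14*((-3/(-3)*1)*(-4)) = 14*((-3*(-1/3)*1)*(-4)) = 14*((1*1)*(-4)) = 14*(1*(-4)) = 14*(-4) = -56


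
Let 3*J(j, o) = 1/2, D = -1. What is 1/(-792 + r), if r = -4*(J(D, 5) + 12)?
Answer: -3/2522 ≈ -0.0011895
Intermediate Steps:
J(j, o) = ⅙ (J(j, o) = (⅓)/2 = (⅓)*(½) = ⅙)
r = -146/3 (r = -4*(⅙ + 12) = -4*73/6 = -146/3 ≈ -48.667)
1/(-792 + r) = 1/(-792 - 146/3) = 1/(-2522/3) = -3/2522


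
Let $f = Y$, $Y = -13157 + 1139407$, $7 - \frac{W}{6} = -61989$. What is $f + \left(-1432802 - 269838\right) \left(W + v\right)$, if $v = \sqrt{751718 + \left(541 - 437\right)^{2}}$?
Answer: $-633340090390 - 45971280 \sqrt{1046} \approx -6.3483 \cdot 10^{11}$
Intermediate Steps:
$W = 371976$ ($W = 42 - -371934 = 42 + 371934 = 371976$)
$v = 27 \sqrt{1046}$ ($v = \sqrt{751718 + 104^{2}} = \sqrt{751718 + 10816} = \sqrt{762534} = 27 \sqrt{1046} \approx 873.23$)
$Y = 1126250$
$f = 1126250$
$f + \left(-1432802 - 269838\right) \left(W + v\right) = 1126250 + \left(-1432802 - 269838\right) \left(371976 + 27 \sqrt{1046}\right) = 1126250 - 1702640 \left(371976 + 27 \sqrt{1046}\right) = 1126250 - \left(633341216640 + 45971280 \sqrt{1046}\right) = -633340090390 - 45971280 \sqrt{1046}$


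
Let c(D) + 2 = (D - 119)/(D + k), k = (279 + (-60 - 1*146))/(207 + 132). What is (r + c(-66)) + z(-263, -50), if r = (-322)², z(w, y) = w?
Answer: 2306409834/22301 ≈ 1.0342e+5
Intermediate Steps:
k = 73/339 (k = (279 + (-60 - 146))/339 = (279 - 206)*(1/339) = 73*(1/339) = 73/339 ≈ 0.21534)
c(D) = -2 + (-119 + D)/(73/339 + D) (c(D) = -2 + (D - 119)/(D + 73/339) = -2 + (-119 + D)/(73/339 + D))
r = 103684
(r + c(-66)) + z(-263, -50) = (103684 + (-40487 - 339*(-66))/(73 + 339*(-66))) - 263 = (103684 + (-40487 + 22374)/(73 - 22374)) - 263 = (103684 - 18113/(-22301)) - 263 = (103684 - 1/22301*(-18113)) - 263 = (103684 + 18113/22301) - 263 = 2312274997/22301 - 263 = 2306409834/22301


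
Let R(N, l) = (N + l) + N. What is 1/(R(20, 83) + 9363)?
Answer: 1/9486 ≈ 0.00010542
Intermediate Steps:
R(N, l) = l + 2*N
1/(R(20, 83) + 9363) = 1/((83 + 2*20) + 9363) = 1/((83 + 40) + 9363) = 1/(123 + 9363) = 1/9486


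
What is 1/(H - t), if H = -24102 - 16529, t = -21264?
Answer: -1/19367 ≈ -5.1634e-5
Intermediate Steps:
H = -40631
1/(H - t) = 1/(-40631 - 1*(-21264)) = 1/(-40631 + 21264) = 1/(-19367) = -1/19367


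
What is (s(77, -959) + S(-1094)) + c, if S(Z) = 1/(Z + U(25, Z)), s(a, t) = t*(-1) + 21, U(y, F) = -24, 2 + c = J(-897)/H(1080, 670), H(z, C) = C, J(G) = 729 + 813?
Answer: 367151983/374530 ≈ 980.30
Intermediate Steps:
J(G) = 1542
c = 101/335 (c = -2 + 1542/670 = -2 + 1542*(1/670) = -2 + 771/335 = 101/335 ≈ 0.30149)
s(a, t) = 21 - t (s(a, t) = -t + 21 = 21 - t)
S(Z) = 1/(-24 + Z) (S(Z) = 1/(Z - 24) = 1/(-24 + Z))
(s(77, -959) + S(-1094)) + c = ((21 - 1*(-959)) + 1/(-24 - 1094)) + 101/335 = ((21 + 959) + 1/(-1118)) + 101/335 = (980 - 1/1118) + 101/335 = 1095639/1118 + 101/335 = 367151983/374530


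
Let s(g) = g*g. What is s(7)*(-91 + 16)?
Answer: -3675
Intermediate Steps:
s(g) = g²
s(7)*(-91 + 16) = 7²*(-91 + 16) = 49*(-75) = -3675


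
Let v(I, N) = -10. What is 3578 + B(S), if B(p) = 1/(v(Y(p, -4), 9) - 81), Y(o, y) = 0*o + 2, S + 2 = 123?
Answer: 325597/91 ≈ 3578.0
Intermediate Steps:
S = 121 (S = -2 + 123 = 121)
Y(o, y) = 2 (Y(o, y) = 0 + 2 = 2)
B(p) = -1/91 (B(p) = 1/(-10 - 81) = 1/(-91) = -1/91)
3578 + B(S) = 3578 - 1/91 = 325597/91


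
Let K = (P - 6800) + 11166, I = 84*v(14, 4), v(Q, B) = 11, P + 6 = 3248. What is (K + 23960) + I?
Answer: 32492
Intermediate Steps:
P = 3242 (P = -6 + 3248 = 3242)
I = 924 (I = 84*11 = 924)
K = 7608 (K = (3242 - 6800) + 11166 = -3558 + 11166 = 7608)
(K + 23960) + I = (7608 + 23960) + 924 = 31568 + 924 = 32492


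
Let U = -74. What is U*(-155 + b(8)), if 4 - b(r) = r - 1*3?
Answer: 11544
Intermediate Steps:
b(r) = 7 - r (b(r) = 4 - (r - 1*3) = 4 - (r - 3) = 4 - (-3 + r) = 4 + (3 - r) = 7 - r)
U*(-155 + b(8)) = -74*(-155 + (7 - 1*8)) = -74*(-155 + (7 - 8)) = -74*(-155 - 1) = -74*(-156) = 11544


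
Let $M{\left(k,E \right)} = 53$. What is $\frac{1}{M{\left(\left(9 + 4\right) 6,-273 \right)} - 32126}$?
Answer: $- \frac{1}{32073} \approx -3.1179 \cdot 10^{-5}$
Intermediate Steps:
$\frac{1}{M{\left(\left(9 + 4\right) 6,-273 \right)} - 32126} = \frac{1}{53 - 32126} = \frac{1}{-32073} = - \frac{1}{32073}$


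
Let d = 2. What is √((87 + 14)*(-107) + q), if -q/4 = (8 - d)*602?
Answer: I*√25255 ≈ 158.92*I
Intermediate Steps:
q = -14448 (q = -4*(8 - 1*2)*602 = -4*(8 - 2)*602 = -24*602 = -4*3612 = -14448)
√((87 + 14)*(-107) + q) = √((87 + 14)*(-107) - 14448) = √(101*(-107) - 14448) = √(-10807 - 14448) = √(-25255) = I*√25255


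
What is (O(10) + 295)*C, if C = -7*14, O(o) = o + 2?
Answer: -30086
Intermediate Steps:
O(o) = 2 + o
C = -98
(O(10) + 295)*C = ((2 + 10) + 295)*(-98) = (12 + 295)*(-98) = 307*(-98) = -30086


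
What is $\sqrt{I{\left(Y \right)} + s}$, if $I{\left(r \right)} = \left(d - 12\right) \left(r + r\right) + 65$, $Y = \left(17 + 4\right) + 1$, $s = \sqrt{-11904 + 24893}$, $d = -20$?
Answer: $\sqrt{-1343 + \sqrt{12989}} \approx 35.058 i$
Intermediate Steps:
$s = \sqrt{12989} \approx 113.97$
$Y = 22$ ($Y = 21 + 1 = 22$)
$I{\left(r \right)} = 65 - 64 r$ ($I{\left(r \right)} = \left(-20 - 12\right) \left(r + r\right) + 65 = - 32 \cdot 2 r + 65 = - 64 r + 65 = 65 - 64 r$)
$\sqrt{I{\left(Y \right)} + s} = \sqrt{\left(65 - 1408\right) + \sqrt{12989}} = \sqrt{-1343 + \sqrt{12989}}$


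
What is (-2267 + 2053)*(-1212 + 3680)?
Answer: -528152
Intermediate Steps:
(-2267 + 2053)*(-1212 + 3680) = -214*2468 = -528152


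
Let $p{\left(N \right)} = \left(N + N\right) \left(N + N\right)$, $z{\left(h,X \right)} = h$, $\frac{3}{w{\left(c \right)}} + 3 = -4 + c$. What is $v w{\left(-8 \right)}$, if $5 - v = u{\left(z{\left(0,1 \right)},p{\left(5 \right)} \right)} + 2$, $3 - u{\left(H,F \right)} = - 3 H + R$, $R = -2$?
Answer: $\frac{2}{5} \approx 0.4$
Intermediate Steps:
$w{\left(c \right)} = \frac{3}{-7 + c}$ ($w{\left(c \right)} = \frac{3}{-3 + \left(-4 + c\right)} = \frac{3}{-7 + c}$)
$p{\left(N \right)} = 4 N^{2}$ ($p{\left(N \right)} = 2 N 2 N = 4 N^{2}$)
$u{\left(H,F \right)} = 5 + 3 H$ ($u{\left(H,F \right)} = 3 - \left(- 3 H - 2\right) = 3 - \left(-2 - 3 H\right) = 3 + \left(2 + 3 H\right) = 5 + 3 H$)
$v = -2$ ($v = 5 - \left(\left(5 + 3 \cdot 0\right) + 2\right) = 5 - \left(\left(5 + 0\right) + 2\right) = 5 - \left(5 + 2\right) = 5 - 7 = -2$)
$v w{\left(-8 \right)} = - 2 \frac{3}{-7 - 8} = - 2 \frac{3}{-15} = - 2 \cdot 3 \left(- \frac{1}{15}\right) = \left(-2\right) \left(- \frac{1}{5}\right) = \frac{2}{5}$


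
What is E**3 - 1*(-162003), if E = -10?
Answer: 161003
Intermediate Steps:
E**3 - 1*(-162003) = (-10)**3 - 1*(-162003) = -1000 + 162003 = 161003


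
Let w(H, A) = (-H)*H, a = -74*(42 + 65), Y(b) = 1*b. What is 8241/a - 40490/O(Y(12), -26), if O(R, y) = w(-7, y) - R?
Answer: 320097119/482998 ≈ 662.73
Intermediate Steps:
Y(b) = b
a = -7918 (a = -74*107 = -7918)
w(H, A) = -H²
O(R, y) = -49 - R (O(R, y) = -1*(-7)² - R = -1*49 - R = -49 - R)
8241/a - 40490/O(Y(12), -26) = 8241/(-7918) - 40490/(-49 - 1*12) = 8241*(-1/7918) - 40490/(-49 - 12) = -8241/7918 - 40490/(-61) = -8241/7918 - 40490*(-1/61) = -8241/7918 + 40490/61 = 320097119/482998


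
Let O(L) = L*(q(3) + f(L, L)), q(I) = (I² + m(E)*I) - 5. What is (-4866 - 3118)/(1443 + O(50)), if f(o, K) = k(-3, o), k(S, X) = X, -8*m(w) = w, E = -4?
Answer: -3992/2109 ≈ -1.8928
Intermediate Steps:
m(w) = -w/8
q(I) = -5 + I² + I/2 (q(I) = (I² + (-⅛*(-4))*I) - 5 = (I² + I/2) - 5 = -5 + I² + I/2)
f(o, K) = o
O(L) = L*(11/2 + L) (O(L) = L*((-5 + 3² + (½)*3) + L) = L*((-5 + 9 + 3/2) + L) = L*(11/2 + L))
(-4866 - 3118)/(1443 + O(50)) = (-4866 - 3118)/(1443 + (½)*50*(11 + 2*50)) = -7984/(1443 + (½)*50*(11 + 100)) = -7984/(1443 + (½)*50*111) = -7984/(1443 + 2775) = -7984/4218 = -7984*1/4218 = -3992/2109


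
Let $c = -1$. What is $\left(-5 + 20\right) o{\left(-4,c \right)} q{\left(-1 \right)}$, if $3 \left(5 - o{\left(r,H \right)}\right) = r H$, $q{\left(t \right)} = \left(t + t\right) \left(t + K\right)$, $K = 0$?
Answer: $110$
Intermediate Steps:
$q{\left(t \right)} = 2 t^{2}$ ($q{\left(t \right)} = \left(t + t\right) \left(t + 0\right) = 2 t t = 2 t^{2}$)
$o{\left(r,H \right)} = 5 - \frac{H r}{3}$ ($o{\left(r,H \right)} = 5 - \frac{r H}{3} = 5 - \frac{H r}{3}$)
$\left(-5 + 20\right) o{\left(-4,c \right)} q{\left(-1 \right)} = \left(-5 + 20\right) \left(5 - \left(- \frac{1}{3}\right) \left(-4\right)\right) 2 \left(-1\right)^{2} = 15 \left(5 - \frac{4}{3}\right) 2 \cdot 1 = 15 \cdot \frac{11}{3} \cdot 2 = 55 \cdot 2 = 110$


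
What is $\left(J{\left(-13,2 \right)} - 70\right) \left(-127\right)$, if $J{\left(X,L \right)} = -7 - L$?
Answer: $10033$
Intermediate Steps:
$\left(J{\left(-13,2 \right)} - 70\right) \left(-127\right) = \left(\left(-7 - 2\right) - 70\right) \left(-127\right) = \left(-9 - 70\right) \left(-127\right) = \left(-79\right) \left(-127\right) = 10033$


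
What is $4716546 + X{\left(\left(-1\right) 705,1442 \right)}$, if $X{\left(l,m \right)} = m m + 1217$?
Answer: $6797127$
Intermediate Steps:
$X{\left(l,m \right)} = 1217 + m^{2}$ ($X{\left(l,m \right)} = m^{2} + 1217 = 1217 + m^{2}$)
$4716546 + X{\left(\left(-1\right) 705,1442 \right)} = 4716546 + \left(1217 + 1442^{2}\right) = 4716546 + \left(1217 + 2079364\right) = 4716546 + 2080581 = 6797127$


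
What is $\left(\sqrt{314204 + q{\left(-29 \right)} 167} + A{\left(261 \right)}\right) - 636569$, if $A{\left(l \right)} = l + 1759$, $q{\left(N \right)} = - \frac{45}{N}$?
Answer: $-634549 + \frac{23 \sqrt{499931}}{29} \approx -6.3399 \cdot 10^{5}$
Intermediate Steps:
$A{\left(l \right)} = 1759 + l$
$\left(\sqrt{314204 + q{\left(-29 \right)} 167} + A{\left(261 \right)}\right) - 636569 = \left(\sqrt{314204 + - \frac{45}{-29} \cdot 167} + \left(1759 + 261\right)\right) - 636569 = \left(\sqrt{314204 + \left(-45\right) \left(- \frac{1}{29}\right) 167} + 2020\right) - 636569 = \left(\sqrt{314204 + \frac{45}{29} \cdot 167} + 2020\right) - 636569 = \left(\sqrt{314204 + \frac{7515}{29}} + 2020\right) - 636569 = \left(\sqrt{\frac{9119431}{29}} + 2020\right) - 636569 = \left(\frac{23 \sqrt{499931}}{29} + 2020\right) - 636569 = \left(2020 + \frac{23 \sqrt{499931}}{29}\right) - 636569 = -634549 + \frac{23 \sqrt{499931}}{29}$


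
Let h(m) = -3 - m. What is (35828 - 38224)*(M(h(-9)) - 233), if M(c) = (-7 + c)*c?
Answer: 572644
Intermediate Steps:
M(c) = c*(-7 + c)
(35828 - 38224)*(M(h(-9)) - 233) = (35828 - 38224)*((-3 - 1*(-9))*(-7 + (-3 - 1*(-9))) - 233) = -2396*((-3 + 9)*(-7 + (-3 + 9)) - 233) = -2396*(6*(-7 + 6) - 233) = -2396*(6*(-1) - 233) = -2396*(-6 - 233) = -2396*(-239) = 572644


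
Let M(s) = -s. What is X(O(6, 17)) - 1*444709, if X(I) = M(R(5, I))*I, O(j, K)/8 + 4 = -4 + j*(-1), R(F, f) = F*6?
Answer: -441349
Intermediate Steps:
R(F, f) = 6*F
O(j, K) = -64 - 8*j (O(j, K) = -32 + 8*(-4 + j*(-1)) = -32 + 8*(-4 - j) = -32 + (-32 - 8*j) = -64 - 8*j)
X(I) = -30*I (X(I) = (-6*5)*I = (-1*30)*I = -30*I)
X(O(6, 17)) - 1*444709 = -30*(-64 - 8*6) - 1*444709 = -30*(-64 - 48) - 444709 = -30*(-112) - 444709 = 3360 - 444709 = -441349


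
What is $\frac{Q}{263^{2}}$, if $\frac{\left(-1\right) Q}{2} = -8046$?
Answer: $\frac{16092}{69169} \approx 0.23265$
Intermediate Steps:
$Q = 16092$ ($Q = \left(-2\right) \left(-8046\right) = 16092$)
$\frac{Q}{263^{2}} = \frac{16092}{263^{2}} = \frac{16092}{69169}$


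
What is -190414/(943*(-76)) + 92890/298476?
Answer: 3968203099/1336948623 ≈ 2.9681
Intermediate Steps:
-190414/(943*(-76)) + 92890/298476 = -190414/(-71668) + 92890*(1/298476) = -190414*(-1/71668) + 46445/149238 = 95207/35834 + 46445/149238 = 3968203099/1336948623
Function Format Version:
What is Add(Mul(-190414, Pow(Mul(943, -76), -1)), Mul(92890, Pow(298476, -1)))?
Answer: Rational(3968203099, 1336948623) ≈ 2.9681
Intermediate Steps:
Add(Mul(-190414, Pow(Mul(943, -76), -1)), Mul(92890, Pow(298476, -1))) = Add(Mul(-190414, Pow(-71668, -1)), Mul(92890, Rational(1, 298476))) = Add(Mul(-190414, Rational(-1, 71668)), Rational(46445, 149238)) = Add(Rational(95207, 35834), Rational(46445, 149238)) = Rational(3968203099, 1336948623)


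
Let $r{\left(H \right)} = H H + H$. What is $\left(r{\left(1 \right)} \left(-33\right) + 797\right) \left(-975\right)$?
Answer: $-712725$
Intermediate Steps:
$r{\left(H \right)} = H + H^{2}$ ($r{\left(H \right)} = H^{2} + H = H + H^{2}$)
$\left(r{\left(1 \right)} \left(-33\right) + 797\right) \left(-975\right) = \left(1 \left(1 + 1\right) \left(-33\right) + 797\right) \left(-975\right) = \left(1 \cdot 2 \left(-33\right) + 797\right) \left(-975\right) = \left(2 \left(-33\right) + 797\right) \left(-975\right) = \left(-66 + 797\right) \left(-975\right) = 731 \left(-975\right) = -712725$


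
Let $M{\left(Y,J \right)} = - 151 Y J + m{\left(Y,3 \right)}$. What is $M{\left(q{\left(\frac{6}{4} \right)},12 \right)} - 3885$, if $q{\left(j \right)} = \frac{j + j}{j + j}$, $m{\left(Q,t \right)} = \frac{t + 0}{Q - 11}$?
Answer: $- \frac{56973}{10} \approx -5697.3$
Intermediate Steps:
$m{\left(Q,t \right)} = \frac{t}{-11 + Q}$
$q{\left(j \right)} = 1$ ($q{\left(j \right)} = \frac{2 j}{2 j} = 2 j \frac{1}{2 j} = 1$)
$M{\left(Y,J \right)} = \frac{3}{-11 + Y} - 151 J Y$ ($M{\left(Y,J \right)} = - 151 Y J + \frac{3}{-11 + Y} = - 151 J Y + \frac{3}{-11 + Y} = \frac{3}{-11 + Y} - 151 J Y$)
$M{\left(q{\left(\frac{6}{4} \right)},12 \right)} - 3885 = \frac{3 - 1812 \cdot 1 \left(-11 + 1\right)}{-11 + 1} - 3885 = \frac{3 - 1812 \cdot 1 \left(-10\right)}{-10} - 3885 = - \frac{3 + 18120}{10} - 3885 = \left(- \frac{1}{10}\right) 18123 - 3885 = - \frac{18123}{10} - 3885 = - \frac{56973}{10}$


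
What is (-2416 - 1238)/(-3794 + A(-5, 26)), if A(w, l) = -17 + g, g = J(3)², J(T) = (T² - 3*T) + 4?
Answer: 1218/1265 ≈ 0.96285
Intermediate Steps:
J(T) = 4 + T² - 3*T
g = 16 (g = (4 + 3² - 3*3)² = (4 + 9 - 9)² = 4² = 16)
A(w, l) = -1 (A(w, l) = -17 + 16 = -1)
(-2416 - 1238)/(-3794 + A(-5, 26)) = (-2416 - 1238)/(-3794 - 1) = -3654/(-3795) = -3654*(-1/3795) = 1218/1265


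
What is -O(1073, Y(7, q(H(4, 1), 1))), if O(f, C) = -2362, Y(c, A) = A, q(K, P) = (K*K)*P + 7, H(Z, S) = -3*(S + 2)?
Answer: 2362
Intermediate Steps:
H(Z, S) = -6 - 3*S (H(Z, S) = -3*(2 + S) = -6 - 3*S)
q(K, P) = 7 + P*K² (q(K, P) = K²*P + 7 = P*K² + 7 = 7 + P*K²)
-O(1073, Y(7, q(H(4, 1), 1))) = -1*(-2362) = 2362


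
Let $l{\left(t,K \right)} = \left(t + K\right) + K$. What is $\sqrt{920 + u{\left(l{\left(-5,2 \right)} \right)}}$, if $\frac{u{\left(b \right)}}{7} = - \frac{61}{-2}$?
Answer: $\frac{\sqrt{4534}}{2} \approx 33.667$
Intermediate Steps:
$l{\left(t,K \right)} = t + 2 K$ ($l{\left(t,K \right)} = \left(K + t\right) + K = t + 2 K$)
$u{\left(b \right)} = \frac{427}{2}$ ($u{\left(b \right)} = 7 \left(- \frac{61}{-2}\right) = 7 \left(\left(-61\right) \left(- \frac{1}{2}\right)\right) = 7 \cdot \frac{61}{2} = \frac{427}{2}$)
$\sqrt{920 + u{\left(l{\left(-5,2 \right)} \right)}} = \sqrt{920 + \frac{427}{2}} = \sqrt{\frac{2267}{2}} = \frac{\sqrt{4534}}{2}$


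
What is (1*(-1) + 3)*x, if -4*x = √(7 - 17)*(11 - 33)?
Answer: 11*I*√10 ≈ 34.785*I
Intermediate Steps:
x = 11*I*√10/2 (x = -√(7 - 17)*(11 - 33)/4 = -√(-10)*(-22)/4 = -I*√10*(-22)/4 = -(-11)*I*√10/2 = 11*I*√10/2 ≈ 17.393*I)
(1*(-1) + 3)*x = (1*(-1) + 3)*(11*I*√10/2) = (-1 + 3)*(11*I*√10/2) = 2*(11*I*√10/2) = 11*I*√10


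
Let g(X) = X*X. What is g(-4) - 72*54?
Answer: -3872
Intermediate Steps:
g(X) = X**2
g(-4) - 72*54 = (-4)**2 - 72*54 = 16 - 3888 = -3872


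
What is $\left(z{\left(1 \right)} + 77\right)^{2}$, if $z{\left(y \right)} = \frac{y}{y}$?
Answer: $6084$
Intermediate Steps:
$z{\left(y \right)} = 1$
$\left(z{\left(1 \right)} + 77\right)^{2} = \left(1 + 77\right)^{2} = 78^{2} = 6084$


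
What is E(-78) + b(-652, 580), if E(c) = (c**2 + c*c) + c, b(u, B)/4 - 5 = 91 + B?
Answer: 14794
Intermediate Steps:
b(u, B) = 384 + 4*B (b(u, B) = 20 + 4*(91 + B) = 20 + (364 + 4*B) = 384 + 4*B)
E(c) = c + 2*c**2 (E(c) = (c**2 + c**2) + c = 2*c**2 + c = c + 2*c**2)
E(-78) + b(-652, 580) = -78*(1 + 2*(-78)) + (384 + 4*580) = -78*(1 - 156) + (384 + 2320) = -78*(-155) + 2704 = 12090 + 2704 = 14794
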